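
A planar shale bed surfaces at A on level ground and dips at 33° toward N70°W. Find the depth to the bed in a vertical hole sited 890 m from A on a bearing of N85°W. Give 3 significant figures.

558 m

The hole lies 15° from the dip direction, so the down-dip offset is 890 × cos 15° = 859.67 m.
Depth = down-dip offset × tan(dip) = 859.67 × tan 33° = 859.67 × 0.6494
Depth = 558.28 m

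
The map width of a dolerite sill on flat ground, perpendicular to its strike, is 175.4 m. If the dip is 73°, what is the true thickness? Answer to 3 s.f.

168 m

True thickness t = w · sin(dip) = 175.4 × sin 73°
t = 175.4 × 0.9563 = 167.736 m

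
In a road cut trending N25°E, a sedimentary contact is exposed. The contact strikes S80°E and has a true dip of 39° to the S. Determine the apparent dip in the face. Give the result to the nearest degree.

The section lies 75° from the strike.
tan(apparent dip) = tan 39° · sin 75° = 0.7822
apparent dip = arctan 0.7822 = 38.03°

38°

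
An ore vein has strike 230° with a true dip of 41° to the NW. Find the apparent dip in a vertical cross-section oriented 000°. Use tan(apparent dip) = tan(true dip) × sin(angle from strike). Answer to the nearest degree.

34°

The strike is 230° and the section trends 000°; the acute angle between them is β = 50°.
tan α = tan 41° × sin 50° = 0.8693 × 0.7660 = 0.6659
apparent dip = arctan 0.6659 = 33.66°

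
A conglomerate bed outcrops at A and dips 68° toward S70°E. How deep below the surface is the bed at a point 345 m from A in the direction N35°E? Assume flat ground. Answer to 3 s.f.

The hole lies 75° from the dip direction, so the down-dip offset is 345 × cos 75° = 89.29 m.
Depth = down-dip offset × tan(dip) = 89.29 × tan 68° = 89.29 × 2.4751
Depth = 221.01 m

221 m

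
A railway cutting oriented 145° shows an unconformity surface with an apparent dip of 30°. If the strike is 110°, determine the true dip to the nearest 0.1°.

45.2°

The section is 35° from the strike.
tan(true dip) = tan 30° / sin 35° = 1.0066
true dip = arctan 1.0066 = 45.19°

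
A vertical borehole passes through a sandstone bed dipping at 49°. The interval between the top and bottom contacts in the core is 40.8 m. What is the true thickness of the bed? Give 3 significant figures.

26.8 m

True thickness t = h · cos(dip) = 40.8 × cos 49°
t = 40.8 × 0.6561 = 26.767 m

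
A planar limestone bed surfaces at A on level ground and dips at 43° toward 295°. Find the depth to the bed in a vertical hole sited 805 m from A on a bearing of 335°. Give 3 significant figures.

575 m

The hole lies 40° from the dip direction, so the down-dip offset is 805 × cos 40° = 616.67 m.
Depth = down-dip offset × tan(dip) = 616.67 × tan 43° = 616.67 × 0.9325
Depth = 575.05 m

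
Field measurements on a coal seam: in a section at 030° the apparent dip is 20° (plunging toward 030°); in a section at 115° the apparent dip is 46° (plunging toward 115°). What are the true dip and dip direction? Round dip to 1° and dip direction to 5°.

true dip 47°, dip direction 100°

Represent each trace as a vector plunging at its apparent dip toward its trend (east-north-up frame): v₁ = (0.470, 0.814, -0.342), v₂ = (0.630, -0.294, -0.719).
The plane normal is n = v₁ × v₂ ∝ (0.686, -0.123, 0.650).
Dip δ = arctan(|n_h|/n_z) = arctan(0.697/0.650) = 47.0°.
Dip direction = atan2(0.686, -0.123) = 100° (azimuth of n's horizontal projection).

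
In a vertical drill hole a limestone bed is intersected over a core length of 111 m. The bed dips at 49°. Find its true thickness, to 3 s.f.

72.8 m

True thickness t = h · cos(dip) = 111 × cos 49°
t = 111 × 0.6561 = 72.823 m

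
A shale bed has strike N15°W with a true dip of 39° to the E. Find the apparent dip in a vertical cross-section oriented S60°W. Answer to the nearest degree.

38°

Angle between strike (N15°W) and section (S60°W): β = 75°.
tan(apparent dip) = tan 39° · sin 75° = 0.7822
α = arctan(0.7822) = 38.03°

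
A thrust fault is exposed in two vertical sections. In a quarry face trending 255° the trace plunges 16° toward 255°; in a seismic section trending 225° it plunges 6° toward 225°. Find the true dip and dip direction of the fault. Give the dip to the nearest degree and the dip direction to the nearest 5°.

true dip 22°, dip direction 300°

The two traces are lines in the plane: v₁ = (sin 255°·cos 16°, cos 255°·cos 16°, −sin 16°), v₂ = (sin 225°·cos 6°, cos 225°·cos 6°, −sin 6°).
n = v₁ × v₂ = (-0.168, 0.097, 0.478) (taken with n_z > 0).
Dip δ = arctan(|n_h|/n_z) = arctan(0.194/0.478) = 22.1°.
Dip direction = azimuth of (n_x, n_y) = atan2(-0.168, 0.097) = 300°.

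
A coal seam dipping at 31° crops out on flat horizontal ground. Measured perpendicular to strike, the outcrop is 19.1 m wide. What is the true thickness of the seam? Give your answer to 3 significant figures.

True thickness t = w · sin(dip) = 19.1 × sin 31°
t = 19.1 × 0.5150 = 9.837 m

9.84 m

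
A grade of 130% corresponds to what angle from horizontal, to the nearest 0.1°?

52.4°

tan θ = 130/100 = 1.3000
θ = arctan(1.3000) = 52.43°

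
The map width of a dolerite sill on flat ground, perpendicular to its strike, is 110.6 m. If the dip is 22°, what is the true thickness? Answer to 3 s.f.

True thickness t = w · sin(dip) = 110.6 × sin 22°
t = 110.6 × 0.3746 = 41.431 m

41.4 m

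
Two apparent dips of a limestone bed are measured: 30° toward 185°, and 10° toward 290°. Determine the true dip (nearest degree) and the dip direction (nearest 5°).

true dip 34°, dip direction 215°

Each apparent-dip line lies in the plane. As unit vectors (x east, y north, z up), v₁ plunges 30°→185° and v₂ plunges 10°→290°.
The plane normal is n = v₁ × v₂ ∝ (-0.318, -0.450, 0.824).
Dip δ = arctan(|n_h|/n_z) = arctan(0.551/0.824) = 33.8°.
The horizontal component of n points toward azimuth atan2(n_x, n_y) = 215°, the dip direction.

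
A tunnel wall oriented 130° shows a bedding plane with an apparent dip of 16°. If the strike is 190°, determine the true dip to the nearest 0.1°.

The section is 60° from the strike.
tan δ = tan α / sin β = tan 16° / sin 60° = 0.2867 / 0.8660 = 0.3311
δ = arctan(0.3311) = 18.32°

18.3°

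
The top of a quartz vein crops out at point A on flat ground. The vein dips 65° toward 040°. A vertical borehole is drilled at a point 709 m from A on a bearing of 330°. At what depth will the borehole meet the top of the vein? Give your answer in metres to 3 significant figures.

The hole lies 70° from the dip direction, so the down-dip offset is 709 × cos 70° = 242.49 m.
Depth = down-dip offset × tan(dip) = 242.49 × tan 65° = 242.49 × 2.1445
Depth = 520.03 m

520 m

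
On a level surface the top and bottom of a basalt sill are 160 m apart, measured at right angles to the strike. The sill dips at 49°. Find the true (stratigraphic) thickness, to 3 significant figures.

121 m

True thickness t = w · sin(dip) = 160 × sin 49°
t = 160 × 0.7547 = 120.754 m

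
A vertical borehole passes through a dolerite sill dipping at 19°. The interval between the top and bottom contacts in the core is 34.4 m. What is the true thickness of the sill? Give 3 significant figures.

32.5 m

True thickness t = h · cos(dip) = 34.4 × cos 19°
t = 34.4 × 0.9455 = 32.526 m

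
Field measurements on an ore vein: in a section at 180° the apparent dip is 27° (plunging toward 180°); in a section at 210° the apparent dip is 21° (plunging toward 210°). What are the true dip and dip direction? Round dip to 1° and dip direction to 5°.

true dip 28°, dip direction 165°

Represent each trace as a vector plunging at its apparent dip toward its trend (east-north-up frame): v₁ = (0.000, -0.891, -0.454), v₂ = (-0.467, -0.809, -0.358).
The plane normal is n = v₁ × v₂ ∝ (0.048, -0.212, 0.416).
Dip δ = arctan(|n_h|/n_z) = arctan(0.217/0.416) = 27.6°.
The horizontal component of n points toward azimuth atan2(n_x, n_y) = 167°, the dip direction.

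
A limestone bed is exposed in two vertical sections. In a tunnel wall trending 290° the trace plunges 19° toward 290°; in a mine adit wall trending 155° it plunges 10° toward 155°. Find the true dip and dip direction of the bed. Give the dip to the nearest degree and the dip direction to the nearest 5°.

Represent each trace as a vector plunging at its apparent dip toward its trend (east-north-up frame): v₁ = (-0.888, 0.323, -0.326), v₂ = (0.416, -0.893, -0.174).
The plane normal is n = v₁ × v₂ ∝ (-0.347, -0.290, 0.658).
Dip δ = arctan(|n_h|/n_z) = arctan(0.452/0.658) = 34.5°.
Dip direction = atan2(-0.347, -0.290) = 230° (azimuth of n's horizontal projection).

true dip 34°, dip direction 230°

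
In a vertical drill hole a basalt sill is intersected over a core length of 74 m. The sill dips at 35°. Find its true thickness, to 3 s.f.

True thickness t = h · cos(dip) = 74 × cos 35°
t = 74 × 0.8192 = 60.617 m

60.6 m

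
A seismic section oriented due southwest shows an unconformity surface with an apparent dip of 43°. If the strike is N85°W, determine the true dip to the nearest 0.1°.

The section is 50° from the strike.
tan(true dip) = tan 43° / sin 50° = 1.2173
true dip = arctan 1.2173 = 50.60°

50.6°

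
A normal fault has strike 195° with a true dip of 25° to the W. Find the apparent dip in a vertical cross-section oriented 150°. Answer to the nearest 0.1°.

18.2°

The strike is 195° and the section trends 150°; the acute angle between them is β = 45°.
tan α = tan 25° × sin 45° = 0.4663 × 0.7071 = 0.3297
apparent dip = arctan 0.3297 = 18.25°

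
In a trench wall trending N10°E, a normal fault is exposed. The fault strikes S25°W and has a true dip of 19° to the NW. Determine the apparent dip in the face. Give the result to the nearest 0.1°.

Angle between strike (S25°W) and section (N10°E): β = 15°.
tan(apparent dip) = tan 19° · sin 15° = 0.0891
apparent dip = arctan 0.0891 = 5.09°

5.1°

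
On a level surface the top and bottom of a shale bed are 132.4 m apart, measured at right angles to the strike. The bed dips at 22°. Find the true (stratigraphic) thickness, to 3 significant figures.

49.6 m

True thickness t = w · sin(dip) = 132.4 × sin 22°
t = 132.4 × 0.3746 = 49.598 m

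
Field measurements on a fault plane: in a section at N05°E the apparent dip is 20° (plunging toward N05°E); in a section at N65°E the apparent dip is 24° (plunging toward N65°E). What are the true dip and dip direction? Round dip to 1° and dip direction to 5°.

true dip 25°, dip direction 045°

Each apparent-dip line lies in the plane. As unit vectors (x east, y north, z up), v₁ plunges 20°→N05°E and v₂ plunges 24°→N65°E.
n = v₁ × v₂ = (0.249, 0.250, 0.743) (taken with n_z > 0).
Dip δ = arctan(|n_h|/n_z) = arctan(0.353/0.743) = 25.4°.
Dip direction = atan2(0.249, 0.250) = 45° (azimuth of n's horizontal projection).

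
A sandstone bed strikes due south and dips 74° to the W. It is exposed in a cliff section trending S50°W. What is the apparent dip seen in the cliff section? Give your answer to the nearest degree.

The strike is due south and the section trends S50°W; the acute angle between them is β = 50°.
tan(apparent dip) = tan 74° · sin 50° = 2.6715
apparent dip = arctan 2.6715 = 69.48°

69°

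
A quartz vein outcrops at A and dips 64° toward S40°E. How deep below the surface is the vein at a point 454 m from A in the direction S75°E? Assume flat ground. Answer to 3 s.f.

The hole lies 35° from the dip direction, so the down-dip offset is 454 × cos 35° = 371.90 m.
Depth = down-dip offset × tan(dip) = 371.90 × tan 64° = 371.90 × 2.0503
Depth = 762.50 m

762 m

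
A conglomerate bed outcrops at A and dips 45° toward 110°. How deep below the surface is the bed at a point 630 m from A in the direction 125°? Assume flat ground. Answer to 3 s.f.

The hole lies 15° from the dip direction, so the down-dip offset is 630 × cos 15° = 608.53 m.
Depth = down-dip offset × tan(dip) = 608.53 × tan 45° = 608.53 × 1.0000
Depth = 608.53 m

609 m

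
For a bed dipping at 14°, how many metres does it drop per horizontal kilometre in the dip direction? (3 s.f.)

drop per km = 1000 × tan 14° = 1000 × 0.2493

249 m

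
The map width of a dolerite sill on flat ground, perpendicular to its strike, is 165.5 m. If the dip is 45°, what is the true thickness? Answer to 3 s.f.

117 m

True thickness t = w · sin(dip) = 165.5 × sin 45°
t = 165.5 × 0.7071 = 117.026 m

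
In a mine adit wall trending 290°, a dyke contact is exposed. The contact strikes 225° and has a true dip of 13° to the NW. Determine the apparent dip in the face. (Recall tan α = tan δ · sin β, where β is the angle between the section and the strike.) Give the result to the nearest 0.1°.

11.8°

Angle between strike (225°) and section (290°): β = 65°.
tan α = tan 13° × sin 65° = 0.2309 × 0.9063 = 0.2092
apparent dip = arctan 0.2092 = 11.82°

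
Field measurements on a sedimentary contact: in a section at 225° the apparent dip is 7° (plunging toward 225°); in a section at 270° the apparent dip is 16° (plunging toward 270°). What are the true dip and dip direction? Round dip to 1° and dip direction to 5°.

Represent each trace as a vector plunging at its apparent dip toward its trend (east-north-up frame): v₁ = (-0.702, -0.702, -0.122), v₂ = (-0.961, -0.000, -0.276).
The plane normal is n = v₁ × v₂ ∝ (-0.193, 0.076, 0.675).
True dip = arccos(n_z / |n|) = arccos(0.9556) = 17.1°.
Dip direction = atan2(-0.193, 0.076) = 292° (azimuth of n's horizontal projection).

true dip 17°, dip direction 290°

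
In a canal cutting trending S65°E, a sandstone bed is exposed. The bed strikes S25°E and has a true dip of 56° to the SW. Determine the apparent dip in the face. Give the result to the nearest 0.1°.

The strike is S25°E and the section trends S65°E; the acute angle between them is β = 40°.
tan(apparent dip) = tan 56° · sin 40° = 0.9530
α = arctan(0.9530) = 43.62°

43.6°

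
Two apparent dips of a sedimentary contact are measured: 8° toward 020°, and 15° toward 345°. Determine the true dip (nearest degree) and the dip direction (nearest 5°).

Represent each trace as a vector plunging at its apparent dip toward its trend (east-north-up frame): v₁ = (0.339, 0.931, -0.139), v₂ = (-0.250, 0.933, -0.259).
The plane normal is n = v₁ × v₂ ∝ (-0.111, 0.122, 0.549).
Dip δ = arctan(|n_h|/n_z) = arctan(0.165/0.549) = 16.8°.
Dip direction = azimuth of (n_x, n_y) = atan2(-0.111, 0.122) = 318°.

true dip 17°, dip direction 320°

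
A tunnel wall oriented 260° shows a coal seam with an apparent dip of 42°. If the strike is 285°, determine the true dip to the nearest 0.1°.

β = acute angle between strike 285° and section 260° = 25°.
tan δ = tan α / sin β = tan 42° / sin 25° = 0.9004 / 0.4226 = 2.1305
true dip = arctan 2.1305 = 64.86°

64.9°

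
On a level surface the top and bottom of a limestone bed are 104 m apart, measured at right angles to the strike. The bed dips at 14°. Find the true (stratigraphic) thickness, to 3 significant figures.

True thickness t = w · sin(dip) = 104 × sin 14°
t = 104 × 0.2419 = 25.160 m

25.2 m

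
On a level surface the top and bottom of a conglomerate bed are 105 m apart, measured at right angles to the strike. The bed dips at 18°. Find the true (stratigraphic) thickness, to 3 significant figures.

32.4 m

True thickness t = w · sin(dip) = 105 × sin 18°
t = 105 × 0.3090 = 32.447 m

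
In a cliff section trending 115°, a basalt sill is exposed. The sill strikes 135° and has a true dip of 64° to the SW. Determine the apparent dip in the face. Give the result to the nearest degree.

35°

Angle between strike (135°) and section (115°): β = 20°.
tan(apparent dip) = tan 64° · sin 20° = 0.7012
α = arctan(0.7012) = 35.04°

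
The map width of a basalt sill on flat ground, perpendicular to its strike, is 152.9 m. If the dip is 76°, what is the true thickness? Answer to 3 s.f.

148 m

True thickness t = w · sin(dip) = 152.9 × sin 76°
t = 152.9 × 0.9703 = 148.358 m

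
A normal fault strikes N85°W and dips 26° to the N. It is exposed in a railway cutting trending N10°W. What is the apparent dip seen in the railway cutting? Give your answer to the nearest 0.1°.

25.2°

Angle between strike (N85°W) and section (N10°W): β = 75°.
tan α = tan 26° × sin 75° = 0.4877 × 0.9659 = 0.4711
apparent dip = arctan 0.4711 = 25.23°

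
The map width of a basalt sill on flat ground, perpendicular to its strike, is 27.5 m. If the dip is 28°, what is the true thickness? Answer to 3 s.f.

True thickness t = w · sin(dip) = 27.5 × sin 28°
t = 27.5 × 0.4695 = 12.910 m

12.9 m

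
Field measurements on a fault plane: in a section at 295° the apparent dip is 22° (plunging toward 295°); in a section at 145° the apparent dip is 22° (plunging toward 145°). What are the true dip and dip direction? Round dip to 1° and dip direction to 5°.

true dip 57°, dip direction 220°

Represent each trace as a vector plunging at its apparent dip toward its trend (east-north-up frame): v₁ = (-0.840, 0.392, -0.375), v₂ = (0.532, -0.760, -0.375).
Cross product v₁ × v₂ gives the pole to the plane: n ∝ (-0.431, -0.514, 0.430).
tan δ = √(n_x²+n_y²)/n_z = 0.671/0.430, so δ = 57.4°.
Dip direction = azimuth of (n_x, n_y) = atan2(-0.431, -0.514) = 220°.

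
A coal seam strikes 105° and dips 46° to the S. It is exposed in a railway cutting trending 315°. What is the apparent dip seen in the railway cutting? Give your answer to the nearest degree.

27°

The strike is 105° and the section trends 315°; the acute angle between them is β = 30°.
tan α = tan 46° × sin 30° = 1.0355 × 0.5000 = 0.5178
apparent dip = arctan 0.5178 = 27.37°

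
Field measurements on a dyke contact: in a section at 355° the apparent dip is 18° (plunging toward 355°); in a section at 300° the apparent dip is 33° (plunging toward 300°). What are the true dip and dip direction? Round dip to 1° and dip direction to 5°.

true dip 33°, dip direction 295°

Each apparent-dip line lies in the plane. As unit vectors (x east, y north, z up), v₁ plunges 18°→355° and v₂ plunges 33°→300°.
Cross product v₁ × v₂ gives the pole to the plane: n ∝ (-0.386, 0.179, 0.653).
True dip = arccos(n_z / |n|) = arccos(0.8377) = 33.1°.
Dip direction = azimuth of (n_x, n_y) = atan2(-0.386, 0.179) = 295°.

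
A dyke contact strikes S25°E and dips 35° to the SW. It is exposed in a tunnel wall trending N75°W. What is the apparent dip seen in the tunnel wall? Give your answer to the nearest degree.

The strike is S25°E and the section trends N75°W; the acute angle between them is β = 50°.
tan α = tan 35° × sin 50° = 0.7002 × 0.7660 = 0.5364
apparent dip = arctan 0.5364 = 28.21°

28°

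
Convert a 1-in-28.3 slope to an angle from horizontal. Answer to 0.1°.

tan θ = 1/28.3 = 0.0353
θ = arctan(0.0353) = 2.02°

2.0°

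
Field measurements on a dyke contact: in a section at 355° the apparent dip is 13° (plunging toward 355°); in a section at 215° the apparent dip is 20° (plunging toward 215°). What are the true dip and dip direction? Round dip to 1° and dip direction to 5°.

true dip 41°, dip direction 280°

Each apparent-dip line lies in the plane. As unit vectors (x east, y north, z up), v₁ plunges 13°→355° and v₂ plunges 20°→215°.
The plane normal is n = v₁ × v₂ ∝ (-0.505, 0.092, 0.589).
tan δ = √(n_x²+n_y²)/n_z = 0.513/0.589, so δ = 41.1°.
The horizontal component of n points toward azimuth atan2(n_x, n_y) = 280°, the dip direction.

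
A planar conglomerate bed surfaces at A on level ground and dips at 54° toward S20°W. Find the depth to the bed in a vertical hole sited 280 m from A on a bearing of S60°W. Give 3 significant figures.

295 m

The hole lies 40° from the dip direction, so the down-dip offset is 280 × cos 40° = 214.49 m.
Depth = down-dip offset × tan(dip) = 214.49 × tan 54° = 214.49 × 1.3764
Depth = 295.22 m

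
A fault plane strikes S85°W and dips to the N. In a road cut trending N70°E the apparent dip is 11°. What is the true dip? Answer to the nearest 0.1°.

36.9°

The section is 15° from the strike.
tan δ = tan α / sin β = tan 11° / sin 15° = 0.1944 / 0.2588 = 0.7510
true dip = arctan 0.7510 = 36.91°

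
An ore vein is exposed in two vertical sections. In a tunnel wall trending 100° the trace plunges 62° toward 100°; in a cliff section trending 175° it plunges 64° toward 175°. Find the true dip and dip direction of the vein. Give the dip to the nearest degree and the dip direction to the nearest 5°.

true dip 68°, dip direction 140°

Each apparent-dip line lies in the plane. As unit vectors (x east, y north, z up), v₁ plunges 62°→100° and v₂ plunges 64°→175°.
n = v₁ × v₂ = (0.312, -0.382, 0.199) (taken with n_z > 0).
True dip = arccos(n_z / |n|) = arccos(0.3738) = 68.1°.
Dip direction = atan2(0.312, -0.382) = 141° (azimuth of n's horizontal projection).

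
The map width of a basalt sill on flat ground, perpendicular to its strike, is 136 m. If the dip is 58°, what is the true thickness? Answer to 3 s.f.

115 m

True thickness t = w · sin(dip) = 136 × sin 58°
t = 136 × 0.8480 = 115.335 m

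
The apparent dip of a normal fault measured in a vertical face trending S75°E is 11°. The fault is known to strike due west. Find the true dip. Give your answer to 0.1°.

36.9°

The section is 15° from the strike.
tan δ = tan α / sin β = tan 11° / sin 15° = 0.1944 / 0.2588 = 0.7510
true dip = arctan 0.7510 = 36.91°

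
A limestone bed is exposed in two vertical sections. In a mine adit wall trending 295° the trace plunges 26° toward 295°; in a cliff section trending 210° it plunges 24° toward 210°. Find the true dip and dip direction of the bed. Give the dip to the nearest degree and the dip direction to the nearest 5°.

Represent each trace as a vector plunging at its apparent dip toward its trend (east-north-up frame): v₁ = (-0.815, 0.380, -0.438), v₂ = (-0.457, -0.791, -0.407).
Cross product v₁ × v₂ gives the pole to the plane: n ∝ (-0.501, -0.131, 0.818).
tan δ = √(n_x²+n_y²)/n_z = 0.518/0.818, so δ = 32.4°.
The horizontal component of n points toward azimuth atan2(n_x, n_y) = 255°, the dip direction.

true dip 32°, dip direction 255°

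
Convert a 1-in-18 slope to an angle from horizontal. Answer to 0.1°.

tan θ = 1/18 = 0.0556
θ = arctan(0.0556) = 3.18°

3.2°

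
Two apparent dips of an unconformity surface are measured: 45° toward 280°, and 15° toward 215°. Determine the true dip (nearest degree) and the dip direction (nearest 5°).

Each apparent-dip line lies in the plane. As unit vectors (x east, y north, z up), v₁ plunges 45°→280° and v₂ plunges 15°→215°.
The plane normal is n = v₁ × v₂ ∝ (-0.591, 0.212, 0.619).
tan δ = √(n_x²+n_y²)/n_z = 0.628/0.619, so δ = 45.4°.
Dip direction = atan2(-0.591, 0.212) = 290° (azimuth of n's horizontal projection).

true dip 45°, dip direction 290°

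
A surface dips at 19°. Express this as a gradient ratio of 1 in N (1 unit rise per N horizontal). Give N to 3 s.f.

1 in 2.90

1 : N means tan θ = 1/N, so N = 1/tan 19° = 1/0.3443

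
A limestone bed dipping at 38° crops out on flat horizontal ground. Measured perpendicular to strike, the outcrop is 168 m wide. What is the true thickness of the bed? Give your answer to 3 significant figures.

103 m

True thickness t = w · sin(dip) = 168 × sin 38°
t = 168 × 0.6157 = 103.431 m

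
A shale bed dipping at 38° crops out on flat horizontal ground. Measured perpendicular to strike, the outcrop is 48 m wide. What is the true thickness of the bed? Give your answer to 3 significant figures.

29.6 m

True thickness t = w · sin(dip) = 48 × sin 38°
t = 48 × 0.6157 = 29.552 m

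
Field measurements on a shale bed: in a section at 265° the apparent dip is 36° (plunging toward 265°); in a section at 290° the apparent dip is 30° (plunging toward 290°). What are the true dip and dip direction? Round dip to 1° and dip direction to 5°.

true dip 37°, dip direction 250°

Represent each trace as a vector plunging at its apparent dip toward its trend (east-north-up frame): v₁ = (-0.806, -0.071, -0.588), v₂ = (-0.814, 0.296, -0.500).
Cross product v₁ × v₂ gives the pole to the plane: n ∝ (-0.209, -0.075, 0.296).
True dip = arccos(n_z / |n|) = arccos(0.7994) = 36.9°.
The horizontal component of n points toward azimuth atan2(n_x, n_y) = 250°, the dip direction.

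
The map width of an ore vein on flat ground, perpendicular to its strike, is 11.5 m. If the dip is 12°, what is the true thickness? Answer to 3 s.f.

2.39 m

True thickness t = w · sin(dip) = 11.5 × sin 12°
t = 11.5 × 0.2079 = 2.391 m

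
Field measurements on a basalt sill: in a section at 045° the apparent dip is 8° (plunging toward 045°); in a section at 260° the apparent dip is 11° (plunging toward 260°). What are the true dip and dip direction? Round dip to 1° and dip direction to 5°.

true dip 29°, dip direction 330°

Each apparent-dip line lies in the plane. As unit vectors (x east, y north, z up), v₁ plunges 8°→045° and v₂ plunges 11°→260°.
n = v₁ × v₂ = (-0.157, 0.268, 0.558) (taken with n_z > 0).
Dip δ = arctan(|n_h|/n_z) = arctan(0.311/0.558) = 29.1°.
Dip direction = atan2(-0.157, 0.268) = 330° (azimuth of n's horizontal projection).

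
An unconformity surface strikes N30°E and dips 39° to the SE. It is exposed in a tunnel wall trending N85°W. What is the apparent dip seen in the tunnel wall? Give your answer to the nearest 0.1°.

The strike is N30°E and the section trends N85°W; the acute angle between them is β = 65°.
tan(apparent dip) = tan 39° · sin 65° = 0.7339
α = arctan(0.7339) = 36.28°

36.3°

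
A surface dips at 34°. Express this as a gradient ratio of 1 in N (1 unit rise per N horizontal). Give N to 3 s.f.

1 : N means tan θ = 1/N, so N = 1/tan 34° = 1/0.6745

1 in 1.48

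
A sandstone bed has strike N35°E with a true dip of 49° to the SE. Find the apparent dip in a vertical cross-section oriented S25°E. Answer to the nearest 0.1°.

Angle between strike (N35°E) and section (S25°E): β = 60°.
tan(apparent dip) = tan 49° · sin 60° = 0.9962
α = arctan(0.9962) = 44.89°

44.9°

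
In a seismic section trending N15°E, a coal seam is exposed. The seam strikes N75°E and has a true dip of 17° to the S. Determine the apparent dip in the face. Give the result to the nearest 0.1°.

Angle between strike (N75°E) and section (N15°E): β = 60°.
tan(apparent dip) = tan 17° · sin 60° = 0.2648
α = arctan(0.2648) = 14.83°

14.8°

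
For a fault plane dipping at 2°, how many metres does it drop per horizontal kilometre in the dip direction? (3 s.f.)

drop per km = 1000 × tan 2° = 1000 × 0.0349

34.9 m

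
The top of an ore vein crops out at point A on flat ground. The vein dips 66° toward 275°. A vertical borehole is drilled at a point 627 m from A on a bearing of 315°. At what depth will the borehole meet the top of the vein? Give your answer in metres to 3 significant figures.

1080 m

The hole lies 40° from the dip direction, so the down-dip offset is 627 × cos 40° = 480.31 m.
Depth = down-dip offset × tan(dip) = 480.31 × tan 66° = 480.31 × 2.2460
Depth = 1078.79 m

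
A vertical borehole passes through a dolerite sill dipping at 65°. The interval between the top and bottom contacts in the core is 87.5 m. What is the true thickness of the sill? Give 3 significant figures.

37.0 m

True thickness t = h · cos(dip) = 87.5 × cos 65°
t = 87.5 × 0.4226 = 36.979 m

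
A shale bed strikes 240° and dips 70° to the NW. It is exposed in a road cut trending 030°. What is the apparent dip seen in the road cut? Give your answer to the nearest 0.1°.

The strike is 240° and the section trends 030°; the acute angle between them is β = 30°.
tan α = tan 70° × sin 30° = 2.7475 × 0.5000 = 1.3737
apparent dip = arctan 1.3737 = 53.95°

53.9°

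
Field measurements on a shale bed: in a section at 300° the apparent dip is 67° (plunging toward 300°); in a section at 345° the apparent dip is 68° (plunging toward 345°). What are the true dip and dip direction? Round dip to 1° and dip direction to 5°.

true dip 69°, dip direction 325°

Each apparent-dip line lies in the plane. As unit vectors (x east, y north, z up), v₁ plunges 67°→300° and v₂ plunges 68°→345°.
The plane normal is n = v₁ × v₂ ∝ (-0.152, 0.224, 0.103).
Dip δ = arctan(|n_h|/n_z) = arctan(0.271/0.103) = 69.1°.
Dip direction = azimuth of (n_x, n_y) = atan2(-0.152, 0.224) = 326°.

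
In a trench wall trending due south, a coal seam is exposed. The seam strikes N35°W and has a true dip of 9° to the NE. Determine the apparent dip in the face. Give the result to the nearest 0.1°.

5.2°

The strike is N35°W and the section trends due south; the acute angle between them is β = 35°.
tan α = tan 9° × sin 35° = 0.1584 × 0.5736 = 0.0908
α = arctan(0.0908) = 5.19°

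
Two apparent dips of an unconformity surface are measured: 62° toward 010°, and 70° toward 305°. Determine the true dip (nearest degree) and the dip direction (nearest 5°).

true dip 71°, dip direction 320°

Represent each trace as a vector plunging at its apparent dip toward its trend (east-north-up frame): v₁ = (0.082, 0.462, -0.883), v₂ = (-0.280, 0.196, -0.940).
n = v₁ × v₂ = (-0.261, 0.324, 0.146) (taken with n_z > 0).
Dip δ = arctan(|n_h|/n_z) = arctan(0.416/0.146) = 70.7°.
The horizontal component of n points toward azimuth atan2(n_x, n_y) = 321°, the dip direction.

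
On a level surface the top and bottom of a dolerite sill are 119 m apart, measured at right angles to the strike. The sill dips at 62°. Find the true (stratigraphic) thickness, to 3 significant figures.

105 m

True thickness t = w · sin(dip) = 119 × sin 62°
t = 119 × 0.8829 = 105.071 m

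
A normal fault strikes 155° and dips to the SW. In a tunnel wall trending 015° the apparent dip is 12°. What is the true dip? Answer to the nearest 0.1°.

18.3°

β = acute angle between strike 155° and section 015° = 40°.
tan(true dip) = tan 12° / sin 40° = 0.3307
true dip = arctan 0.3307 = 18.30°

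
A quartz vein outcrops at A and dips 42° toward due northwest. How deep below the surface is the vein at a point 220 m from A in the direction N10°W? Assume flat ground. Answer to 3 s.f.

The hole lies 35° from the dip direction, so the down-dip offset is 220 × cos 35° = 180.21 m.
Depth = down-dip offset × tan(dip) = 180.21 × tan 42° = 180.21 × 0.9004
Depth = 162.26 m

162 m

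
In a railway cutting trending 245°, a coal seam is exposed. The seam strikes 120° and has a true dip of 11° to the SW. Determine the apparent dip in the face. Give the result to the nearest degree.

9°

Angle between strike (120°) and section (245°): β = 55°.
tan(apparent dip) = tan 11° · sin 55° = 0.1592
apparent dip = arctan 0.1592 = 9.05°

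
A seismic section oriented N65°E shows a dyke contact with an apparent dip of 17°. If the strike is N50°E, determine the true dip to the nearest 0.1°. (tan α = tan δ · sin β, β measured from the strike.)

49.8°

β = acute angle between strike N50°E and section N65°E = 15°.
tan(true dip) = tan 17° / sin 15° = 1.1813
δ = arctan(1.1813) = 49.75°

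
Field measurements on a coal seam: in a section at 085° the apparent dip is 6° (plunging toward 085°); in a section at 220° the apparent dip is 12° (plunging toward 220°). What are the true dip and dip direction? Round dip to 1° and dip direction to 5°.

Each apparent-dip line lies in the plane. As unit vectors (x east, y north, z up), v₁ plunges 6°→085° and v₂ plunges 12°→220°.
The plane normal is n = v₁ × v₂ ∝ (0.096, -0.272, 0.688).
Dip δ = arctan(|n_h|/n_z) = arctan(0.288/0.688) = 22.7°.
The horizontal component of n points toward azimuth atan2(n_x, n_y) = 160°, the dip direction.

true dip 23°, dip direction 160°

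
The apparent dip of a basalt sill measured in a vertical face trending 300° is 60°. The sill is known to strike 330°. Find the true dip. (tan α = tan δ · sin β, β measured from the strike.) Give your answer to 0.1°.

73.9°

β = acute angle between strike 330° and section 300° = 30°.
tan(true dip) = tan 60° / sin 30° = 3.4641
true dip = arctan 3.4641 = 73.90°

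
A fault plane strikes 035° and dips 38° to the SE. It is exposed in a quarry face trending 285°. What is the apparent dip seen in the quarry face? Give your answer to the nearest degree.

Angle between strike (035°) and section (285°): β = 70°.
tan(apparent dip) = tan 38° · sin 70° = 0.7342
α = arctan(0.7342) = 36.28°

36°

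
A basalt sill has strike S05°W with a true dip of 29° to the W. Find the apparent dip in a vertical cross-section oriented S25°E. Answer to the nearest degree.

The section lies 30° from the strike.
tan(apparent dip) = tan 29° · sin 30° = 0.2772
apparent dip = arctan 0.2772 = 15.49°

15°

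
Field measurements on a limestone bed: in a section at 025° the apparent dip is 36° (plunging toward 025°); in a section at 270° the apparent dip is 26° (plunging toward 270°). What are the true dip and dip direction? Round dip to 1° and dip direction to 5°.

true dip 49°, dip direction 335°

The two traces are lines in the plane: v₁ = (sin 25°·cos 36°, cos 25°·cos 36°, −sin 36°), v₂ = (sin 270°·cos 26°, cos 270°·cos 26°, −sin 26°).
The plane normal is n = v₁ × v₂ ∝ (-0.321, 0.678, 0.659).
tan δ = √(n_x²+n_y²)/n_z = 0.750/0.659, so δ = 48.7°.
The horizontal component of n points toward azimuth atan2(n_x, n_y) = 335°, the dip direction.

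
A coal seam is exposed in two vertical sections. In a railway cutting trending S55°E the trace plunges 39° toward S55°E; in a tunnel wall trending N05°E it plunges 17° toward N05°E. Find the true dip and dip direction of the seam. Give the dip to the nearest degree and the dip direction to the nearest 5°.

true dip 49°, dip direction 080°

Each apparent-dip line lies in the plane. As unit vectors (x east, y north, z up), v₁ plunges 39°→S55°E and v₂ plunges 17°→N05°E.
The plane normal is n = v₁ × v₂ ∝ (0.730, 0.134, 0.644).
tan δ = √(n_x²+n_y²)/n_z = 0.742/0.644, so δ = 49.1°.
Dip direction = atan2(0.730, 0.134) = 80° (azimuth of n's horizontal projection).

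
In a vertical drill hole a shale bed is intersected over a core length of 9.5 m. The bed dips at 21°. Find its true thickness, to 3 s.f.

True thickness t = h · cos(dip) = 9.5 × cos 21°
t = 9.5 × 0.9336 = 8.869 m

8.87 m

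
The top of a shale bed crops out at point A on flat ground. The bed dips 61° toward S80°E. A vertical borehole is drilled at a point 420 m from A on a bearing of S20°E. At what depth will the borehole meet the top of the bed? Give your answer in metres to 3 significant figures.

The hole lies 60° from the dip direction, so the down-dip offset is 420 × cos 60° = 210.00 m.
Depth = down-dip offset × tan(dip) = 210.00 × tan 61° = 210.00 × 1.8040
Depth = 378.85 m

379 m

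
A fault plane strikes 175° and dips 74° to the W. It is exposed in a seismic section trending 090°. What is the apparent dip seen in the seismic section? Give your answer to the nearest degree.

74°

The strike is 175° and the section trends 090°; the acute angle between them is β = 85°.
tan(apparent dip) = tan 74° · sin 85° = 3.4741
apparent dip = arctan 3.4741 = 73.94°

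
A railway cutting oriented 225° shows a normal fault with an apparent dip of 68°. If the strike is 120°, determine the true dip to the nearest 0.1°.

68.7°

β = acute angle between strike 120° and section 225° = 75°.
tan δ = tan α / sin β = tan 68° / sin 75° = 2.4751 / 0.9659 = 2.5624
δ = arctan(2.5624) = 68.68°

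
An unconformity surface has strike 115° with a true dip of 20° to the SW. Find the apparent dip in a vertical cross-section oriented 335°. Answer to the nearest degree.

13°

Angle between strike (115°) and section (335°): β = 40°.
tan α = tan 20° × sin 40° = 0.3640 × 0.6428 = 0.2340
apparent dip = arctan 0.2340 = 13.17°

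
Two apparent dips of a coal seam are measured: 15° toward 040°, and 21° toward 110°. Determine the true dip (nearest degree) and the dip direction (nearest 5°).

true dip 22°, dip direction 090°

Each apparent-dip line lies in the plane. As unit vectors (x east, y north, z up), v₁ plunges 15°→040° and v₂ plunges 21°→110°.
n = v₁ × v₂ = (0.348, 0.005, 0.847) (taken with n_z > 0).
True dip = arccos(n_z / |n|) = arccos(0.9251) = 22.3°.
The horizontal component of n points toward azimuth atan2(n_x, n_y) = 89°, the dip direction.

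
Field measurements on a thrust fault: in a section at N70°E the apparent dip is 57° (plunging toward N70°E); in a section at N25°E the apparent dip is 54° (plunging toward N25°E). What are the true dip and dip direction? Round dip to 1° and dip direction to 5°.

true dip 58°, dip direction 055°

Represent each trace as a vector plunging at its apparent dip toward its trend (east-north-up frame): v₁ = (0.512, 0.186, -0.839), v₂ = (0.248, 0.533, -0.809).
n = v₁ × v₂ = (0.296, 0.206, 0.226) (taken with n_z > 0).
tan δ = √(n_x²+n_y²)/n_z = 0.361/0.226, so δ = 57.9°.
Dip direction = azimuth of (n_x, n_y) = atan2(0.296, 0.206) = 55°.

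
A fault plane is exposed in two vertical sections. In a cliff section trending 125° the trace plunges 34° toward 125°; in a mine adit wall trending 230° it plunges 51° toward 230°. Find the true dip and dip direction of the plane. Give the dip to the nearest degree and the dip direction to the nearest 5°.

true dip 58°, dip direction 190°

Each apparent-dip line lies in the plane. As unit vectors (x east, y north, z up), v₁ plunges 34°→125° and v₂ plunges 51°→230°.
n = v₁ × v₂ = (-0.143, -0.797, 0.504) (taken with n_z > 0).
Dip δ = arctan(|n_h|/n_z) = arctan(0.810/0.504) = 58.1°.
The horizontal component of n points toward azimuth atan2(n_x, n_y) = 190°, the dip direction.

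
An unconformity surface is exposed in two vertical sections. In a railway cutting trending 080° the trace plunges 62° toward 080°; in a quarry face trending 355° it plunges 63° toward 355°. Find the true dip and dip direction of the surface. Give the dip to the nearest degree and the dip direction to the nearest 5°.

true dip 69°, dip direction 035°

Represent each trace as a vector plunging at its apparent dip toward its trend (east-north-up frame): v₁ = (0.462, 0.082, -0.883), v₂ = (-0.040, 0.452, -0.891).
The plane normal is n = v₁ × v₂ ∝ (0.327, 0.447, 0.212).
True dip = arccos(n_z / |n|) = arccos(0.3581) = 69.0°.
Dip direction = atan2(0.327, 0.447) = 36° (azimuth of n's horizontal projection).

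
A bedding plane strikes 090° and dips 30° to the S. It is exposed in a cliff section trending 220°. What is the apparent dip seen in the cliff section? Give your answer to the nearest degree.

24°

Angle between strike (090°) and section (220°): β = 50°.
tan(apparent dip) = tan 30° · sin 50° = 0.4423
α = arctan(0.4423) = 23.86°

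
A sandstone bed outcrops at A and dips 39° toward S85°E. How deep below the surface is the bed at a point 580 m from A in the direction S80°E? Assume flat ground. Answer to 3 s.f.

The hole lies 5° from the dip direction, so the down-dip offset is 580 × cos 5° = 577.79 m.
Depth = down-dip offset × tan(dip) = 577.79 × tan 39° = 577.79 × 0.8098
Depth = 467.89 m

468 m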